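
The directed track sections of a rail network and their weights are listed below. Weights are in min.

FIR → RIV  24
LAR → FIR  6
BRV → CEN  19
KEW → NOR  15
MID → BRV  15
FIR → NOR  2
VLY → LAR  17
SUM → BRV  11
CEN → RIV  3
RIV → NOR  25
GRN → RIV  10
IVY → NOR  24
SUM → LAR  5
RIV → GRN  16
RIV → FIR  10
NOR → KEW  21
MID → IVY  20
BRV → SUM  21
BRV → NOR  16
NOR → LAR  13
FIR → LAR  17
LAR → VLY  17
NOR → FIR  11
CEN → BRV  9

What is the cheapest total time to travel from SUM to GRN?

49 min

Settle nodes by increasing distance from SUM:
SUM: 0
LAR: 5  (via SUM)
BRV: 11  (via SUM)
FIR: 11  (via LAR)
NOR: 13  (via FIR)
VLY: 22  (via LAR)
CEN: 30  (via BRV)
RIV: 33  (via CEN)
KEW: 34  (via NOR)
GRN: 49  (via RIV)
Shortest route: SUM → BRV → CEN → RIV → GRN = 49 min.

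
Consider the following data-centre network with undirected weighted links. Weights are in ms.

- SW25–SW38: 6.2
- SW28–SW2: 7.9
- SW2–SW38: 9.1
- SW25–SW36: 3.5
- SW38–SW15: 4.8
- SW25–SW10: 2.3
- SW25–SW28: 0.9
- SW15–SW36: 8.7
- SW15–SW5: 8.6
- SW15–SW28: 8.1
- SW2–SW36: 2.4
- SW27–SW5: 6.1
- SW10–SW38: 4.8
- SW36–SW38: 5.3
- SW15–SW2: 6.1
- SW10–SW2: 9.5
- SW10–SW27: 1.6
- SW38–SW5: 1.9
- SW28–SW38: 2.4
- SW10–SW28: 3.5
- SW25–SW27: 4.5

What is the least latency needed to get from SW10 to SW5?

Shortest distances from SW10:
SW10: 0
SW27: 1.6  (via SW10)
SW25: 2.3  (via SW10)
SW28: 3.2  (via SW25)
SW38: 4.8  (via SW10)
SW36: 5.8  (via SW25)
SW5: 6.7  (via SW38)
Shortest route: SW10 → SW38 → SW5 = 6.7 ms.

6.7 ms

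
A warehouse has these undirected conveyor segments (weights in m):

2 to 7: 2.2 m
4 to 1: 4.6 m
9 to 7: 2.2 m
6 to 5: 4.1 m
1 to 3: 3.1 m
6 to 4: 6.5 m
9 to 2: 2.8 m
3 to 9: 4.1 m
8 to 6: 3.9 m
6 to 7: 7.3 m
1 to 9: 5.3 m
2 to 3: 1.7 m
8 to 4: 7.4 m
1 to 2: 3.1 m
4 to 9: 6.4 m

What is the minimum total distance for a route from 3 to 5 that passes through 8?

23.1 m

Best 3 to 8: 3 → 1 → 4 → 8 costing 15.1
Best 8 to 5: 8 → 6 → 5 costing 8
Total via 8: 15.1 + 8 = 23.1 m.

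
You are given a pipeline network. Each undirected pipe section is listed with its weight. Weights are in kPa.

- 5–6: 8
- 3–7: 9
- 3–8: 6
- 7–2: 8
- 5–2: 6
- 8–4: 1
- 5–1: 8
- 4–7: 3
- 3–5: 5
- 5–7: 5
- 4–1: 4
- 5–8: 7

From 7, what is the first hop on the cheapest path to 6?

Enumerating some paths:
7 → 4 → 8 → 5 → 6: 3+1+7+8 = 19
7 → 5 → 6: 5+8 = 13
Cheapest is 7 → 5 → 6 at 13 kPa.
So from 7 the first move is to 5.

5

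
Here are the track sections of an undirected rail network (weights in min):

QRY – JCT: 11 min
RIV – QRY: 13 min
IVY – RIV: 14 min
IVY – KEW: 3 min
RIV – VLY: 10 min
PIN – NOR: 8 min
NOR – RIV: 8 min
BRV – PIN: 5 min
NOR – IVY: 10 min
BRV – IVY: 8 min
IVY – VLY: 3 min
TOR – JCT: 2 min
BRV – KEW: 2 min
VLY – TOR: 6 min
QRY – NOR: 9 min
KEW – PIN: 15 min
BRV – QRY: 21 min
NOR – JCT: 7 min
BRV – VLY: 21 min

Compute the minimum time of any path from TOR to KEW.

Compare a few routes:
TOR - JCT - NOR - IVY - KEW: 2+7+10+3 = 22
TOR - VLY - IVY - BRV - KEW: 6+3+8+2 = 19
TOR - VLY - IVY - KEW: 6+3+3 = 12
TOR - JCT - NOR - PIN - BRV - KEW: 2+7+8+5+2 = 24
The minimum is 12 min via TOR - VLY - IVY - KEW.

12 min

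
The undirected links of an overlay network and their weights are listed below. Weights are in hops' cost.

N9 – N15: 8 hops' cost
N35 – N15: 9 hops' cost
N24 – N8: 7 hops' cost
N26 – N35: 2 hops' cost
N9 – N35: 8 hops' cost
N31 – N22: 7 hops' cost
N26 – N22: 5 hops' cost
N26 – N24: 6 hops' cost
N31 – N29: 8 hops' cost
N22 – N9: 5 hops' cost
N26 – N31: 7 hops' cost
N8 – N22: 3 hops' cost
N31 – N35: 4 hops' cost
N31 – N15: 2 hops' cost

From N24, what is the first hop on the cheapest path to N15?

N26

Enumerating some paths:
N24 - N26 - N35 - N15: 6+2+9 = 17
N24 - N26 - N35 - N31 - N15: 6+2+4+2 = 14
N24 - N26 - N31 - N15: 6+7+2 = 15
Cheapest is N24 - N26 - N35 - N31 - N15 at 14 hops' cost.
So from N24 the first move is to N26.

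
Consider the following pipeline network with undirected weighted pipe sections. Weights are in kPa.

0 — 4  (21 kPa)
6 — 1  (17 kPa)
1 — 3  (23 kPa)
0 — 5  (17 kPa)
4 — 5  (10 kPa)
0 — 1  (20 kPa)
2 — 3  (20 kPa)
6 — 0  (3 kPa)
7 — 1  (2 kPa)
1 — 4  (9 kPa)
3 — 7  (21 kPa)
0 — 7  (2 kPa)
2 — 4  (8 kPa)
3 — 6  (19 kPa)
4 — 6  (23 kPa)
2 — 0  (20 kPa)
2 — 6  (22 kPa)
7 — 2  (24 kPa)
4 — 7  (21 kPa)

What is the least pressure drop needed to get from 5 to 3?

Compare a few routes:
5 - 0 - 6 - 3: 17+3+19 = 39
5 - 0 - 7 - 3: 17+2+21 = 40
5 - 4 - 2 - 3: 10+8+20 = 38
Cheapest is 5 - 4 - 2 - 3 at 38 kPa.

38 kPa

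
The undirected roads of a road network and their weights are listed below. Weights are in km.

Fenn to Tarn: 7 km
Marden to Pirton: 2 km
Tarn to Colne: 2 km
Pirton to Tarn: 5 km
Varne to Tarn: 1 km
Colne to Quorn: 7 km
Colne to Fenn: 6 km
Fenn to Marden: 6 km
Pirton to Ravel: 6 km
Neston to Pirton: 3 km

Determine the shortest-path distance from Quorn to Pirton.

Compare a few routes:
Quorn - Colne - Tarn - Pirton: 7+2+5 = 14
Quorn - Colne - Fenn - Marden - Pirton: 7+6+6+2 = 21
Quorn - Colne - Tarn - Fenn - Marden - Pirton: 7+2+7+6+2 = 24
The minimum is 14 km via Quorn - Colne - Tarn - Pirton.

14 km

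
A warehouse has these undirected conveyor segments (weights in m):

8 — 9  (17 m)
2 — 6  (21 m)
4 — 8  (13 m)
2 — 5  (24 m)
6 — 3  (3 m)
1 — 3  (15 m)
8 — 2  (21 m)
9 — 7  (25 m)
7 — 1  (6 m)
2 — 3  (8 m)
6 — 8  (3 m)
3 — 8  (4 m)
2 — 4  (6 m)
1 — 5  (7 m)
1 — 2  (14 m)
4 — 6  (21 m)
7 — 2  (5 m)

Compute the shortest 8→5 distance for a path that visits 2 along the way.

Shortest 8→2: 8 → 3 → 2 = 12
Best 2 to 5: 2 → 7 → 1 → 5 costing 18
Total via 2: 12 + 18 = 30 m.

30 m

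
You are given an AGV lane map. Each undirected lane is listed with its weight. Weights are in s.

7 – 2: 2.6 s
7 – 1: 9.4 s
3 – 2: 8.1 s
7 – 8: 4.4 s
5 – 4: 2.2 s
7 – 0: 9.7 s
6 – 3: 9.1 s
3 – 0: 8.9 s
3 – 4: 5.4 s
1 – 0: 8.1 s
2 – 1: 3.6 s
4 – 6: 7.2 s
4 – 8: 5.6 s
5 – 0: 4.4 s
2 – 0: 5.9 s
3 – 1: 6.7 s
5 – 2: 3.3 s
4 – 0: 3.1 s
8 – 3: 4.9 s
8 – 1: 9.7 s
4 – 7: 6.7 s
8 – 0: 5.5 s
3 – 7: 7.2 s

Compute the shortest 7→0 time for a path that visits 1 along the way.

Shortest 7→1: 7–2–1 = 6.2
Best 1 to 0: 1–0 costing 8.1
Total via 1: 6.2 + 8.1 = 14.3 s.

14.3 s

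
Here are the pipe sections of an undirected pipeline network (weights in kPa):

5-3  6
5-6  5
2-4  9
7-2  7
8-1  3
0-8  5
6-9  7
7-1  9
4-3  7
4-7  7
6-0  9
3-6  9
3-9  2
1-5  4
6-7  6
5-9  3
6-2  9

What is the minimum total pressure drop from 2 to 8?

19 kPa

Settle nodes by increasing distance from 2:
2: 0
7: 7  (via 2)
4: 9  (via 2)
6: 9  (via 2)
5: 14  (via 6)
1: 16  (via 7)
3: 16  (via 4)
9: 16  (via 6)
0: 18  (via 6)
8: 19  (via 1)
Shortest route: 2 → 7 → 1 → 8 = 19 kPa.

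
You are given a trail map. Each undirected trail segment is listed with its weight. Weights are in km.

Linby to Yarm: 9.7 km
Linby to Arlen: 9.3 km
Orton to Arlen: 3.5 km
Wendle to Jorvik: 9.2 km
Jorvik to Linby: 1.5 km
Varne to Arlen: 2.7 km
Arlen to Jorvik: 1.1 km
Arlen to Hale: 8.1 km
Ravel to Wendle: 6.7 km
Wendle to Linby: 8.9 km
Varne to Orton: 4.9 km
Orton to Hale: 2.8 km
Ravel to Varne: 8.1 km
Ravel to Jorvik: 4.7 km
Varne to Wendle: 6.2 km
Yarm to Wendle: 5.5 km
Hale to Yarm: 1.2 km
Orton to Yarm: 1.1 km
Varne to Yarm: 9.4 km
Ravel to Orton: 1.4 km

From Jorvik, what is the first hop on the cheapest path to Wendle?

Compare a few routes:
Jorvik–Arlen–Orton–Yarm–Wendle: 1.1+3.5+1.1+5.5 = 11.2
Jorvik–Wendle: 9.2 = 9.2
Jorvik–Arlen–Varne–Wendle: 1.1+2.7+6.2 = 10
Jorvik–Linby–Wendle: 1.5+8.9 = 10.4
Cheapest is Jorvik–Wendle at 9.2 km.
So from Jorvik the first move is to Wendle.

Wendle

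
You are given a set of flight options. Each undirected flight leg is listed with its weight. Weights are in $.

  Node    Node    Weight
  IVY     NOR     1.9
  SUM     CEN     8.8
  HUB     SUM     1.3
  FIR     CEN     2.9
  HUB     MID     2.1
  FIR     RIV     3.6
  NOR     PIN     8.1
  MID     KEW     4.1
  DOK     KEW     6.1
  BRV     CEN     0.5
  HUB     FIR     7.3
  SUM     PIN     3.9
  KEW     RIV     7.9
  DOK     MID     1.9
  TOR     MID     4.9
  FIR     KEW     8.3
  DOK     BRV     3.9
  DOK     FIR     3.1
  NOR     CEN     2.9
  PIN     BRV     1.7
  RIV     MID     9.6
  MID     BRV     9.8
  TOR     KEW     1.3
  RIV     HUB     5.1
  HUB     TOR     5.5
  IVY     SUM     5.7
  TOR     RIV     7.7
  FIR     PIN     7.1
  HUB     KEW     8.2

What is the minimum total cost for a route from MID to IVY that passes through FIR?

Best MID to FIR: MID–DOK–FIR costing 5
Shortest FIR→IVY: FIR–CEN–NOR–IVY = 7.7
Total via FIR: 5 + 7.7 = $12.7.

$12.7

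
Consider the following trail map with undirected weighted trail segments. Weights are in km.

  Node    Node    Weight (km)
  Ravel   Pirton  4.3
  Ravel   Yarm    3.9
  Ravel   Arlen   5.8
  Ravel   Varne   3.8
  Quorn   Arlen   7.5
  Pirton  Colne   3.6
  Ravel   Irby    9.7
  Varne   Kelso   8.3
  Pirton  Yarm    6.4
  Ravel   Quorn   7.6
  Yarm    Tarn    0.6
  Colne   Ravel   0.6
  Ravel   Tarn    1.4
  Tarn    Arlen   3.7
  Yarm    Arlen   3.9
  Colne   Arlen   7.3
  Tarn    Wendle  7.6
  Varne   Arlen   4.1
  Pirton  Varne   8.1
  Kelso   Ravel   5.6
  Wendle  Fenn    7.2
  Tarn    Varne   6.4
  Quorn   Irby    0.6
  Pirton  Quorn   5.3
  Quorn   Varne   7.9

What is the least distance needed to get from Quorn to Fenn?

23.8 km

Candidate routes:
Quorn - Ravel - Tarn - Wendle - Fenn: 7.6+1.4+7.6+7.2 = 23.8
Quorn - Pirton - Ravel - Tarn - Wendle - Fenn: 5.3+4.3+1.4+7.6+7.2 = 25.8
Quorn - Pirton - Colne - Ravel - Tarn - Wendle - Fenn: 5.3+3.6+0.6+1.4+7.6+7.2 = 25.7
Cheapest is Quorn - Ravel - Tarn - Wendle - Fenn at 23.8 km.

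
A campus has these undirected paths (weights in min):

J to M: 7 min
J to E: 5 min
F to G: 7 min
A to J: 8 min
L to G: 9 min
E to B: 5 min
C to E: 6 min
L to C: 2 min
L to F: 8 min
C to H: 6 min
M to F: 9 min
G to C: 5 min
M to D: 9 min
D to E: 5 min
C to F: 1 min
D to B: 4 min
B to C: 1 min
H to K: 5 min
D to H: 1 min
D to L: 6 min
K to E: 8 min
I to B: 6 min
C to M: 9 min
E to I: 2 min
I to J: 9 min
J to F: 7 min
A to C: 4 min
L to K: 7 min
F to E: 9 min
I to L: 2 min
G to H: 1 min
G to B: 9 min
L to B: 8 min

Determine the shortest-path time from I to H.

Settle nodes by increasing distance from I:
I: 0
E: 2  (via I)
L: 2  (via I)
C: 4  (via L)
B: 5  (via C)
F: 5  (via C)
D: 7  (via E)
J: 7  (via E)
A: 8  (via C)
H: 8  (via D)
Shortest route: I–E–D–H = 8 min.

8 min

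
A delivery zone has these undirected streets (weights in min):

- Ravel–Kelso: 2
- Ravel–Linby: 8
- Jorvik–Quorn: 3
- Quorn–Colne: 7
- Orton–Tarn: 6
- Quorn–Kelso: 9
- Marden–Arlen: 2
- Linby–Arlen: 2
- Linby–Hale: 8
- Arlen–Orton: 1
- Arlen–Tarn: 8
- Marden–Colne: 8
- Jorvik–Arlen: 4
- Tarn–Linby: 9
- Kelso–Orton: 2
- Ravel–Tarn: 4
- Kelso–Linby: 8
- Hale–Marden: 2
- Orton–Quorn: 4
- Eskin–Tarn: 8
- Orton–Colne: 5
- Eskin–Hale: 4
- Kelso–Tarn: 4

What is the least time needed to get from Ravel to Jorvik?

9 min

Settle nodes by increasing distance from Ravel:
Ravel: 0
Kelso: 2  (via Ravel)
Tarn: 4  (via Ravel)
Orton: 4  (via Kelso)
Arlen: 5  (via Orton)
Marden: 7  (via Arlen)
Linby: 7  (via Arlen)
Quorn: 8  (via Orton)
Colne: 9  (via Orton)
Hale: 9  (via Marden)
Jorvik: 9  (via Arlen)
Shortest route: Ravel–Kelso–Orton–Arlen–Jorvik = 9 min.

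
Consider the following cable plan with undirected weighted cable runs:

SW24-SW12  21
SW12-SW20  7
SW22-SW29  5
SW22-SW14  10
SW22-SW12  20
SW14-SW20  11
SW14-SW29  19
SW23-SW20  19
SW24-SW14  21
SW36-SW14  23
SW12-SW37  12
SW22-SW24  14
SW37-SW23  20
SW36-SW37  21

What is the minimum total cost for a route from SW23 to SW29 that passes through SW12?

51

Shortest SW23→SW12: SW23–SW20–SW12 = 26
Shortest SW12→SW29: SW12–SW22–SW29 = 25
Total via SW12: 26 + 25 = 51.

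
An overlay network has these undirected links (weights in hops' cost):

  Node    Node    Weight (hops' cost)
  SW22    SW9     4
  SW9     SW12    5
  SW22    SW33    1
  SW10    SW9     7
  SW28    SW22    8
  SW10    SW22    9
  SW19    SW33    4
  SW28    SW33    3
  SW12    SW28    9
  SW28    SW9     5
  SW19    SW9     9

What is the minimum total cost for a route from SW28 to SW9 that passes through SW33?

Best SW28 to SW33: SW28–SW33 costing 3
Shortest SW33→SW9: SW33–SW22–SW9 = 5
Total via SW33: 3 + 5 = 8 hops' cost.

8 hops' cost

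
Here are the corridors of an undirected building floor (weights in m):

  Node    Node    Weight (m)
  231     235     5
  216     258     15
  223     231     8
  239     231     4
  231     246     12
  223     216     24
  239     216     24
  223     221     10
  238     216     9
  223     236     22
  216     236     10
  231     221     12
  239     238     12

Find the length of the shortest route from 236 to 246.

42 m

Compare a few routes:
236 - 216 - 223 - 231 - 246: 10+24+8+12 = 54
236 - 223 - 231 - 246: 22+8+12 = 42
236 - 216 - 238 - 239 - 231 - 246: 10+9+12+4+12 = 47
236 - 216 - 239 - 231 - 246: 10+24+4+12 = 50
Cheapest is 236 - 223 - 231 - 246 at 42 m.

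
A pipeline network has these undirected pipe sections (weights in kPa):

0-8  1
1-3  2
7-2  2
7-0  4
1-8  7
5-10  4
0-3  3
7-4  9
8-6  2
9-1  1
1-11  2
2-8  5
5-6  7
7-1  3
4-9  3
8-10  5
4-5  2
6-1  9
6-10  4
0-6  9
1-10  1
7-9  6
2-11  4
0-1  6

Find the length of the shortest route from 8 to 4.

10 kPa

Candidate routes:
8 → 0 → 1 → 9 → 4: 1+6+1+3 = 11
8 → 0 → 3 → 1 → 9 → 4: 1+3+2+1+3 = 10
The minimum is 10 kPa via 8 → 0 → 3 → 1 → 9 → 4.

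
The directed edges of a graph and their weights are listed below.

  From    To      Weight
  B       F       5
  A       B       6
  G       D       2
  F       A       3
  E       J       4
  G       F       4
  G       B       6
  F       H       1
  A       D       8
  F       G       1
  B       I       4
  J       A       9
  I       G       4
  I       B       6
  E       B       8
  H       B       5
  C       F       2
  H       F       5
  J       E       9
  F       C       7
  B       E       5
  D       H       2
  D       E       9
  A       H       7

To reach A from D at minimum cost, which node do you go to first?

H

Enumerating some paths:
D - H - B - I - G - F - A: 2+5+4+4+4+3 = 22
D - H - B - F - A: 2+5+5+3 = 15
D - H - F - A: 2+5+3 = 10
Cheapest is D - H - F - A at 10.
So from D the first move is to H.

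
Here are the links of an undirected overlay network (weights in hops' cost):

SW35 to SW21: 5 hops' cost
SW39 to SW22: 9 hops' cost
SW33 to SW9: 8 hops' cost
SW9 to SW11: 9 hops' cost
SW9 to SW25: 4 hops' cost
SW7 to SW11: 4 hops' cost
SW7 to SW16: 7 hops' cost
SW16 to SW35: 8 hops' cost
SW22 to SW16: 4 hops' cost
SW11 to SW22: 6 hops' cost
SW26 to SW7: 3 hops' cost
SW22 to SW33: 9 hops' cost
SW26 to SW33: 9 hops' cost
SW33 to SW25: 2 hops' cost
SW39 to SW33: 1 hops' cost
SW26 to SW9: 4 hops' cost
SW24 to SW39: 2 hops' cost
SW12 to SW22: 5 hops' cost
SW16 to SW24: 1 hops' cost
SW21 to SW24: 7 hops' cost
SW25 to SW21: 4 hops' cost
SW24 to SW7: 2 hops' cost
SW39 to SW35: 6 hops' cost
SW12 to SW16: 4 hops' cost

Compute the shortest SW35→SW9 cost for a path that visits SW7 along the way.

Best SW35 to SW7: SW35 → SW39 → SW24 → SW7 costing 10
Best SW7 to SW9: SW7 → SW26 → SW9 costing 7
Total via SW7: 10 + 7 = 17 hops' cost.

17 hops' cost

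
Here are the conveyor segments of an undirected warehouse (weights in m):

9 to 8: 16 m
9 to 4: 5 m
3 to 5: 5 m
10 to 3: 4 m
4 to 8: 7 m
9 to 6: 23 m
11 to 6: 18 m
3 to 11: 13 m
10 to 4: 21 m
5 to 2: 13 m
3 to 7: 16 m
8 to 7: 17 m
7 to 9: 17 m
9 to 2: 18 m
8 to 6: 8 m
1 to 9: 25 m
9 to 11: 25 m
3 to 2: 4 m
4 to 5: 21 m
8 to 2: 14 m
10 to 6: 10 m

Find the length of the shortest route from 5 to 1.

Shortest distances from 5:
5: 0
3: 5  (via 5)
2: 9  (via 3)
10: 9  (via 3)
11: 18  (via 3)
6: 19  (via 10)
4: 21  (via 5)
7: 21  (via 3)
8: 23  (via 2)
9: 26  (via 4)
1: 51  (via 9)
Shortest route: 5 → 4 → 9 → 1 = 51 m.

51 m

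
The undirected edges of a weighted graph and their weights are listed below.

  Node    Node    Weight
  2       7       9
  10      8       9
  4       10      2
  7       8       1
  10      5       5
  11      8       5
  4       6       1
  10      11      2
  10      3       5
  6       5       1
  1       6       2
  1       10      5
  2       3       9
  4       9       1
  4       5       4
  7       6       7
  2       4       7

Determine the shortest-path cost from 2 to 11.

Candidate routes:
2–7–8–11: 9+1+5 = 15
2–4–10–11: 7+2+2 = 11
2–4–6–5–10–11: 7+1+1+5+2 = 16
2–3–10–11: 9+5+2 = 16
Cheapest is 2–4–10–11 at 11.

11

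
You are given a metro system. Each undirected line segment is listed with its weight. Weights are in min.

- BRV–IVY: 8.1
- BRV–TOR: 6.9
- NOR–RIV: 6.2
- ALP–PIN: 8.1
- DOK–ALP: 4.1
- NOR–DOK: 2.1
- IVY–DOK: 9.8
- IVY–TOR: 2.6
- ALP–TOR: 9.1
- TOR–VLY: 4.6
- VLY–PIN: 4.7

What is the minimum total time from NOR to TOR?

Candidate routes:
NOR - DOK - ALP - PIN - VLY - TOR: 2.1+4.1+8.1+4.7+4.6 = 23.6
NOR - DOK - IVY - TOR: 2.1+9.8+2.6 = 14.5
NOR - DOK - ALP - TOR: 2.1+4.1+9.1 = 15.3
Cheapest is NOR - DOK - IVY - TOR at 14.5 min.

14.5 min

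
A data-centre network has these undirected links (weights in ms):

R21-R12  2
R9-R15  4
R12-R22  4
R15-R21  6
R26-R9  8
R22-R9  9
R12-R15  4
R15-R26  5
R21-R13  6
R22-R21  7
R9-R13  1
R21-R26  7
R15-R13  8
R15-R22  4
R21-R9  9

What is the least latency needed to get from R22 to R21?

Enumerating some paths:
R22 - R15 - R21: 4+6 = 10
R22 - R15 - R12 - R21: 4+4+2 = 10
R22 - R21: 7 = 7
R22 - R12 - R21: 4+2 = 6
Cheapest is R22 - R12 - R21 at 6 ms.

6 ms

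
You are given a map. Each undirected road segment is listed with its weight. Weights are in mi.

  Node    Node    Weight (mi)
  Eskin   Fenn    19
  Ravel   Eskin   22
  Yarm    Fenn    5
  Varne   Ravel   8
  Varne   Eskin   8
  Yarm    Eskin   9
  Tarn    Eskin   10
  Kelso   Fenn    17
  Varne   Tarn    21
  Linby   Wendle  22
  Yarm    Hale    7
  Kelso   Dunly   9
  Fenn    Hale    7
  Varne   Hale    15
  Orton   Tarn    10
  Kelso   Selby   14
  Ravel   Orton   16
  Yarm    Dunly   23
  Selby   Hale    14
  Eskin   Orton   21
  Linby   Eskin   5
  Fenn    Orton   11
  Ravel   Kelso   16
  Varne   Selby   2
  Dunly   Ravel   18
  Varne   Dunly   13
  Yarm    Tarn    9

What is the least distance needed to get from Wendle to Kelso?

Shortest distances from Wendle:
Wendle: 0
Linby: 22  (via Wendle)
Eskin: 27  (via Linby)
Varne: 35  (via Eskin)
Yarm: 36  (via Eskin)
Selby: 37  (via Varne)
Tarn: 37  (via Eskin)
Fenn: 41  (via Yarm)
Ravel: 43  (via Varne)
Hale: 43  (via Yarm)
Orton: 47  (via Tarn)
Dunly: 48  (via Varne)
Kelso: 51  (via Selby)
Shortest route: Wendle → Linby → Eskin → Varne → Selby → Kelso = 51 mi.

51 mi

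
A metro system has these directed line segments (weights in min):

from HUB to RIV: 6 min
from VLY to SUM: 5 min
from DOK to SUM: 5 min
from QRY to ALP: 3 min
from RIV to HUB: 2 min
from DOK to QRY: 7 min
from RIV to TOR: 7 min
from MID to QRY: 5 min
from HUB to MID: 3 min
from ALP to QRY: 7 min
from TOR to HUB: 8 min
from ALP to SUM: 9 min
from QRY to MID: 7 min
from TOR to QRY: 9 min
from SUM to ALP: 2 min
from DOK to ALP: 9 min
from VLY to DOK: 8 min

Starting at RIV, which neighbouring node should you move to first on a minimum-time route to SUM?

HUB

Compare a few routes:
RIV - HUB - MID - QRY - ALP - SUM: 2+3+5+3+9 = 22
RIV - TOR - QRY - ALP - SUM: 7+9+3+9 = 28
The minimum is 22 min via RIV - HUB - MID - QRY - ALP - SUM.
So from RIV the first move is to HUB.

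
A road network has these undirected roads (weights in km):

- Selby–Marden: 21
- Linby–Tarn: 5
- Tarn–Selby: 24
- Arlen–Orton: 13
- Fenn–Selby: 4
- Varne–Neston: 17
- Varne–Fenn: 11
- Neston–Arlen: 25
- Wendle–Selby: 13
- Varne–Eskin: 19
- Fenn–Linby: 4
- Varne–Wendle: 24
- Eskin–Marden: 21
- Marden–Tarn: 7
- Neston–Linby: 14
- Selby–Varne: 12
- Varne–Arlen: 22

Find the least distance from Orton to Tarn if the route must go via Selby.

60 km

Best Orton to Selby: Orton → Arlen → Varne → Selby costing 47
Best Selby to Tarn: Selby → Fenn → Linby → Tarn costing 13
Total via Selby: 47 + 13 = 60 km.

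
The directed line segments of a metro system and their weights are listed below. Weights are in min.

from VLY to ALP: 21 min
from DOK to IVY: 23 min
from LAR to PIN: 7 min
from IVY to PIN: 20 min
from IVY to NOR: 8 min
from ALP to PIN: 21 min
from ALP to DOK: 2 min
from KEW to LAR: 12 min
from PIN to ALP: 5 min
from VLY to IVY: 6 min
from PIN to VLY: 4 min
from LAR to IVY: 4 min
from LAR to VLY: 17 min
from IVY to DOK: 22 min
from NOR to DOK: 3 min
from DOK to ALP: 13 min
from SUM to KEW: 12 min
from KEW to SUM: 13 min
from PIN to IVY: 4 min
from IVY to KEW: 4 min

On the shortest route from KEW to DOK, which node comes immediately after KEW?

LAR

Candidate routes:
KEW → LAR → PIN → ALP → DOK: 12+7+5+2 = 26
KEW → LAR → PIN → IVY → NOR → DOK: 12+7+4+8+3 = 34
KEW → LAR → IVY → DOK: 12+4+22 = 38
KEW → LAR → IVY → NOR → DOK: 12+4+8+3 = 27
Cheapest is KEW → LAR → PIN → ALP → DOK at 26 min.
So from KEW the first move is to LAR.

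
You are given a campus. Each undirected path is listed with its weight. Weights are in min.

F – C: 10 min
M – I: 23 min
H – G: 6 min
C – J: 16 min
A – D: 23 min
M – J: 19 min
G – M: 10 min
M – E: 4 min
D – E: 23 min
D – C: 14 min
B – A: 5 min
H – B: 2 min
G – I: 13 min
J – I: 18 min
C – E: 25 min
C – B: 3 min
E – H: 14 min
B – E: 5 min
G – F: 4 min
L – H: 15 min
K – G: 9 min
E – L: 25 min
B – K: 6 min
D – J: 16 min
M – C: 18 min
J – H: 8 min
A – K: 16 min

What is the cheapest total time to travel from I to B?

Enumerating some paths:
I–G–K–B: 13+9+6 = 28
I–G–H–B: 13+6+2 = 21
Cheapest is I–G–H–B at 21 min.

21 min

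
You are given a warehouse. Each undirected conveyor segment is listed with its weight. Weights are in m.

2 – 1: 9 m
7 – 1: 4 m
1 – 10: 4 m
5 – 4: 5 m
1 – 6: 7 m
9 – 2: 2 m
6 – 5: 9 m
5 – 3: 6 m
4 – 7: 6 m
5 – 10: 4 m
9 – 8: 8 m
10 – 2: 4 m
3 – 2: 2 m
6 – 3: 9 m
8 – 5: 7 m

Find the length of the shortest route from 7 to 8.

Candidate routes:
7 - 4 - 5 - 8: 6+5+7 = 18
7 - 1 - 10 - 2 - 9 - 8: 4+4+4+2+8 = 22
7 - 1 - 10 - 5 - 8: 4+4+4+7 = 19
Cheapest is 7 - 4 - 5 - 8 at 18 m.

18 m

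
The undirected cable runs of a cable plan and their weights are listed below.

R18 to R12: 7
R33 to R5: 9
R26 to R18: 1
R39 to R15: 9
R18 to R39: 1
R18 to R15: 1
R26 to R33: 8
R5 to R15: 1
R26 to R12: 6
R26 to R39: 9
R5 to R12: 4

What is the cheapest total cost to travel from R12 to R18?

6

Shortest distances from R12:
R12: 0
R5: 4  (via R12)
R15: 5  (via R5)
R18: 6  (via R15)
Shortest route: R12 → R5 → R15 → R18 = 6.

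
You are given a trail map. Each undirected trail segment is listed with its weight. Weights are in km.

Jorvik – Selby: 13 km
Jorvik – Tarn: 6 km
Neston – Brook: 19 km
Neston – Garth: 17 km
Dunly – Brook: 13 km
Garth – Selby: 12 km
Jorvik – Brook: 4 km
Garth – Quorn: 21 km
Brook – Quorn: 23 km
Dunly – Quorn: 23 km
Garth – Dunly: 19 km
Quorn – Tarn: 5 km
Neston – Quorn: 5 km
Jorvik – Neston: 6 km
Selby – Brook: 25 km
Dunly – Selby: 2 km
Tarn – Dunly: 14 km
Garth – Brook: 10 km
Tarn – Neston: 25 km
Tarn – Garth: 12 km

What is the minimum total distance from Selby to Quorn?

Candidate routes:
Selby - Dunly - Tarn - Quorn: 2+14+5 = 21
Selby - Jorvik - Tarn - Quorn: 13+6+5 = 24
Selby - Jorvik - Neston - Quorn: 13+6+5 = 24
Cheapest is Selby - Dunly - Tarn - Quorn at 21 km.

21 km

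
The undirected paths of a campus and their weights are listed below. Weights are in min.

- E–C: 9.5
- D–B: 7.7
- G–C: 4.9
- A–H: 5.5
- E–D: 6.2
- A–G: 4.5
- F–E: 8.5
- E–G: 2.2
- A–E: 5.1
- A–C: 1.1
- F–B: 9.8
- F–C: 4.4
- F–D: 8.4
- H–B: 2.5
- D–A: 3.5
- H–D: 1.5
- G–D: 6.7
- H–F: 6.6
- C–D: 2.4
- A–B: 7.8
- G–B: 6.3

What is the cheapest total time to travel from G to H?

Running Dijkstra from G:
G: 0
E: 2.2  (via G)
A: 4.5  (via G)
C: 4.9  (via G)
B: 6.3  (via G)
D: 6.7  (via G)
H: 8.2  (via D)
Shortest route: G → D → H = 8.2 min.

8.2 min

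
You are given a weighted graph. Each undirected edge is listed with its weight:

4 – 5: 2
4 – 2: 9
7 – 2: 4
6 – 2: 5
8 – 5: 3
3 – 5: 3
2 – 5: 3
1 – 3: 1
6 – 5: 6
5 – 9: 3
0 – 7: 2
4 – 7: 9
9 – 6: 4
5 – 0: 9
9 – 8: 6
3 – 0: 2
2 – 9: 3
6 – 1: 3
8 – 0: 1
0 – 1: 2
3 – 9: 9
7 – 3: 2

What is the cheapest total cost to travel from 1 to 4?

Shortest distances from 1:
1: 0
3: 1  (via 1)
0: 2  (via 1)
6: 3  (via 1)
7: 3  (via 3)
8: 3  (via 0)
5: 4  (via 3)
4: 6  (via 5)
Shortest route: 1–3–5–4 = 6.

6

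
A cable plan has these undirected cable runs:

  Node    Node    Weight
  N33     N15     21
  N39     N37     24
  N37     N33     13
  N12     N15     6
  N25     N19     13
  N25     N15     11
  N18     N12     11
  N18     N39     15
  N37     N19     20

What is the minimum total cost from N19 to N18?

Shortest distances from N19:
N19: 0
N25: 13  (via N19)
N37: 20  (via N19)
N15: 24  (via N25)
N12: 30  (via N15)
N33: 33  (via N37)
N18: 41  (via N12)
Shortest route: N19–N25–N15–N12–N18 = 41.

41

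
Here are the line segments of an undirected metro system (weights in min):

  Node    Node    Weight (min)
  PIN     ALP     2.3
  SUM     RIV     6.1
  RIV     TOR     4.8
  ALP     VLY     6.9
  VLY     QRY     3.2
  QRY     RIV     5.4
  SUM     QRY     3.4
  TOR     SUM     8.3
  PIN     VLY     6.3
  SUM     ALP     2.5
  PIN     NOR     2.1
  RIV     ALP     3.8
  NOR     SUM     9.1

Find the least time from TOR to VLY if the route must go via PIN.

17.2 min

Shortest TOR→PIN: TOR → RIV → ALP → PIN = 10.9
Best PIN to VLY: PIN → VLY costing 6.3
Total via PIN: 10.9 + 6.3 = 17.2 min.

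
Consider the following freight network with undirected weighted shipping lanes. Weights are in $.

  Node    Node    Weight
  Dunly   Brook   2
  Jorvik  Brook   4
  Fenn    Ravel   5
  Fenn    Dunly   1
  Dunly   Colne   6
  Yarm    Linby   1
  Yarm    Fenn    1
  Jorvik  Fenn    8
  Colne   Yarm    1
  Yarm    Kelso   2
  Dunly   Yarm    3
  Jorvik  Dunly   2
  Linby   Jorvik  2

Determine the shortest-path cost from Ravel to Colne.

Shortest distances from Ravel:
Ravel: 0
Fenn: 5  (via Ravel)
Yarm: 6  (via Fenn)
Dunly: 6  (via Fenn)
Linby: 7  (via Yarm)
Colne: 7  (via Yarm)
Shortest route: Ravel → Fenn → Yarm → Colne = $7.

$7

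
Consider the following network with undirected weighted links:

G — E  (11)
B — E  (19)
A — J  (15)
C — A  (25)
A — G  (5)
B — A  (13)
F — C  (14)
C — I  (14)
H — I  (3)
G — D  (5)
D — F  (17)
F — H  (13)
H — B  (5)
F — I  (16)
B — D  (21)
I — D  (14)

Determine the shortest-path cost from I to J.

36

Compare a few routes:
I → H → B → A → J: 3+5+13+15 = 36
I → C → A → J: 14+25+15 = 54
I → H → B → D → G → A → J: 3+5+21+5+5+15 = 54
I → D → G → A → J: 14+5+5+15 = 39
The minimum is 36 via I → H → B → A → J.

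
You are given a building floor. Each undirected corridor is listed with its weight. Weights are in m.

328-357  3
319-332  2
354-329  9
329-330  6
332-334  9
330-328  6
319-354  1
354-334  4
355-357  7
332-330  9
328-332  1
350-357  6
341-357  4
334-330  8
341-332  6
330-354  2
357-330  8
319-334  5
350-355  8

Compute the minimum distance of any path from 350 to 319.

12 m

Running Dijkstra from 350:
350: 0
357: 6  (via 350)
355: 8  (via 350)
328: 9  (via 357)
332: 10  (via 328)
341: 10  (via 357)
319: 12  (via 332)
Shortest route: 350–357–328–332–319 = 12 m.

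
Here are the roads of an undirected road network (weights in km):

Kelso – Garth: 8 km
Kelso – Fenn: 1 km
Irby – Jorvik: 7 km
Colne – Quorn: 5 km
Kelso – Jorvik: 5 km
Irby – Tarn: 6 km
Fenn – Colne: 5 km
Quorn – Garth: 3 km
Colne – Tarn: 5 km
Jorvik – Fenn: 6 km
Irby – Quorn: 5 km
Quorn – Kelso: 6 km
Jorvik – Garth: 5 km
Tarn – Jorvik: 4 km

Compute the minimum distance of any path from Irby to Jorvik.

Shortest distances from Irby:
Irby: 0
Quorn: 5  (via Irby)
Tarn: 6  (via Irby)
Jorvik: 7  (via Irby)
Shortest route: Irby–Jorvik = 7 km.

7 km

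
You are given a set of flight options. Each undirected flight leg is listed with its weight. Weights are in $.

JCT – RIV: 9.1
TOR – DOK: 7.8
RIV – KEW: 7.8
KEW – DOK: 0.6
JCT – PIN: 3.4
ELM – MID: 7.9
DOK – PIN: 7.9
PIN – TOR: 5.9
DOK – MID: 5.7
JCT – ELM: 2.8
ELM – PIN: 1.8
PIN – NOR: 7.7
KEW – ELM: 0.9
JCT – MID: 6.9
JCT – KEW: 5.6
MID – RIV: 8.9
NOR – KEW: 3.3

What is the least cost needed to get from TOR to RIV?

Candidate routes:
TOR - DOK - KEW - RIV: 7.8+0.6+7.8 = 16.2
TOR - PIN - ELM - KEW - RIV: 5.9+1.8+0.9+7.8 = 16.4
TOR - PIN - JCT - RIV: 5.9+3.4+9.1 = 18.4
Cheapest is TOR - DOK - KEW - RIV at $16.2.

$16.2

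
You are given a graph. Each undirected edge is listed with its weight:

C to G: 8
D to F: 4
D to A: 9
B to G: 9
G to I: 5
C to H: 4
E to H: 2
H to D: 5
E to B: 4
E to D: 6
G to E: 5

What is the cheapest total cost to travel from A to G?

Compare a few routes:
A - D - E - G: 9+6+5 = 20
A - D - H - E - G: 9+5+2+5 = 21
Cheapest is A - D - E - G at 20.

20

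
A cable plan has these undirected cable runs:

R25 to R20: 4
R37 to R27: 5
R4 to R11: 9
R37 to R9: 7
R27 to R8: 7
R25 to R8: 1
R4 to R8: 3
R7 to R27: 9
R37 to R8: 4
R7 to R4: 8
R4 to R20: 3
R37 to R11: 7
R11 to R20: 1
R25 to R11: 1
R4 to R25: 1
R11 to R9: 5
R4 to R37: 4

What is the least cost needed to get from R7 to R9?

15

Candidate routes:
R7 - R4 - R25 - R11 - R9: 8+1+1+5 = 15
R7 - R4 - R20 - R11 - R9: 8+3+1+5 = 17
The minimum is 15 via R7 - R4 - R25 - R11 - R9.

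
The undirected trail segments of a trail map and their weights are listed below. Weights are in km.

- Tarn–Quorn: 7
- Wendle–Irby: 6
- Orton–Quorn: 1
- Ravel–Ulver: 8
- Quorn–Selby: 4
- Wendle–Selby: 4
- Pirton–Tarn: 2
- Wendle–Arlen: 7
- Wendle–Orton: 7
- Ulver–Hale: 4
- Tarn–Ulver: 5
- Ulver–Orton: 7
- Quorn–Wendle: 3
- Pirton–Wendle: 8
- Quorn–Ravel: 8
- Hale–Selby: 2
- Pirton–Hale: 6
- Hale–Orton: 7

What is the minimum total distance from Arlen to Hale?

Enumerating some paths:
Arlen–Wendle–Selby–Hale: 7+4+2 = 13
Arlen–Wendle–Quorn–Selby–Hale: 7+3+4+2 = 16
Cheapest is Arlen–Wendle–Selby–Hale at 13 km.

13 km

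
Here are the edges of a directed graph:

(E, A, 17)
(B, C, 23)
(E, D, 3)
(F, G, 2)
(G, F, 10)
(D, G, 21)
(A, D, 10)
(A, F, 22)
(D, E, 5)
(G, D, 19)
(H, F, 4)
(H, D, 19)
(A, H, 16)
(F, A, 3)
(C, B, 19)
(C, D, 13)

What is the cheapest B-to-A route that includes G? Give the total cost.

Shortest B→G: B–C–D–G = 57
Shortest G→A: G–F–A = 13
Total via G: 57 + 13 = 70.

70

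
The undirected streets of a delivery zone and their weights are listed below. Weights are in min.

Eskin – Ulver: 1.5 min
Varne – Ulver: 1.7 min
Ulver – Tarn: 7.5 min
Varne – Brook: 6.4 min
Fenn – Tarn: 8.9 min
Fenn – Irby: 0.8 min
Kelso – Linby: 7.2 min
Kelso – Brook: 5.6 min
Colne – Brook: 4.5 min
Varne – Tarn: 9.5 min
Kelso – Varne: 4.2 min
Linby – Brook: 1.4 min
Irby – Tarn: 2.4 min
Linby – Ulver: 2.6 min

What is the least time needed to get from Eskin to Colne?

10 min

Enumerating some paths:
Eskin–Ulver–Varne–Brook–Colne: 1.5+1.7+6.4+4.5 = 14.1
Eskin–Ulver–Varne–Kelso–Brook–Colne: 1.5+1.7+4.2+5.6+4.5 = 17.5
Eskin–Ulver–Linby–Brook–Colne: 1.5+2.6+1.4+4.5 = 10
The minimum is 10 min via Eskin–Ulver–Linby–Brook–Colne.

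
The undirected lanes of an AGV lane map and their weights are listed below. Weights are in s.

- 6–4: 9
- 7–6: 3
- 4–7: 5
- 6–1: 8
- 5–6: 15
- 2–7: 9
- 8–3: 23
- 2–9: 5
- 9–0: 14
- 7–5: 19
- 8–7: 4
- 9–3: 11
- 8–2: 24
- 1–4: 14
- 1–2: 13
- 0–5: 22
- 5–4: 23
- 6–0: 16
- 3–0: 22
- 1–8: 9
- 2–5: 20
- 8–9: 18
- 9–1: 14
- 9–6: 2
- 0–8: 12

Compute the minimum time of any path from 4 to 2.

Enumerating some paths:
4–7–6–9–2: 5+3+2+5 = 15
4–7–2: 5+9 = 14
The minimum is 14 s via 4–7–2.

14 s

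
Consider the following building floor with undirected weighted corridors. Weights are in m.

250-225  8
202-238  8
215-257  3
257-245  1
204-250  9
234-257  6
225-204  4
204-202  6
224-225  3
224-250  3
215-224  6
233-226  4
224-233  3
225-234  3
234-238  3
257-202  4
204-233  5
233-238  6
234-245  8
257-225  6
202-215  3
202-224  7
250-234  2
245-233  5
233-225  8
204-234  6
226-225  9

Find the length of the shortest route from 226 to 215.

13 m

Shortest distances from 226:
226: 0
233: 4  (via 226)
224: 7  (via 233)
204: 9  (via 233)
225: 9  (via 226)
245: 9  (via 233)
238: 10  (via 233)
250: 10  (via 224)
257: 10  (via 245)
234: 12  (via 225)
215: 13  (via 224)
Shortest route: 226 → 233 → 224 → 215 = 13 m.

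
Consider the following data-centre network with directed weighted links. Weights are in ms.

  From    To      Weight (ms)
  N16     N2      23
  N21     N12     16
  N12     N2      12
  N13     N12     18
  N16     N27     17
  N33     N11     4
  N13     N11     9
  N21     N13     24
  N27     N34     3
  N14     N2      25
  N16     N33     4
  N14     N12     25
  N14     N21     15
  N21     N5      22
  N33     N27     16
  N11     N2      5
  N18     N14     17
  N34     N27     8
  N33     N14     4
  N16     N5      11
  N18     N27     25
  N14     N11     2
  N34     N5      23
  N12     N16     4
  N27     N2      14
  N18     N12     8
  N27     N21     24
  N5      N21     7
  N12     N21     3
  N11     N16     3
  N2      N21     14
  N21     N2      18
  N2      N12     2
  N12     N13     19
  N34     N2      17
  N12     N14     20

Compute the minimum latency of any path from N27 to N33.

24 ms

Enumerating some paths:
N27–N21–N12–N16–N33: 24+16+4+4 = 48
N27–N2–N12–N14–N11–N16–N33: 14+2+20+2+3+4 = 45
N27–N34–N2–N12–N16–N33: 3+17+2+4+4 = 30
N27–N2–N12–N16–N33: 14+2+4+4 = 24
Cheapest is N27–N2–N12–N16–N33 at 24 ms.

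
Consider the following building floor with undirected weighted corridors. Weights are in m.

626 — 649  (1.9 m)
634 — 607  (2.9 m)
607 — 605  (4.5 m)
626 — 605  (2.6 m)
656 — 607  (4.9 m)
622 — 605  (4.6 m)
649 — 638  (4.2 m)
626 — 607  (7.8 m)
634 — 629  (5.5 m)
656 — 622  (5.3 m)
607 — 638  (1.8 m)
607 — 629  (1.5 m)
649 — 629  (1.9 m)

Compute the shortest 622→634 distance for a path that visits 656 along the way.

13.1 m

Shortest 622→656: 622–656 = 5.3
Shortest 656→634: 656–607–634 = 7.8
Total via 656: 5.3 + 7.8 = 13.1 m.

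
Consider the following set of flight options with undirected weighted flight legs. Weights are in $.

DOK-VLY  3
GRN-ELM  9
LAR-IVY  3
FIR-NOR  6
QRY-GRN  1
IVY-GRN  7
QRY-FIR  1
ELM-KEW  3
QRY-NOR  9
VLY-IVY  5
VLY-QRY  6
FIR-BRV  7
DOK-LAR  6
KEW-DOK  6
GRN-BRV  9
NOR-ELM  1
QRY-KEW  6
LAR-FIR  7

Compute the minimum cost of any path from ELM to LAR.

Settle nodes by increasing distance from ELM:
ELM: 0
NOR: 1  (via ELM)
KEW: 3  (via ELM)
FIR: 7  (via NOR)
QRY: 8  (via FIR)
DOK: 9  (via KEW)
GRN: 9  (via ELM)
VLY: 12  (via DOK)
BRV: 14  (via FIR)
LAR: 14  (via FIR)
Shortest route: ELM–NOR–FIR–LAR = $14.

$14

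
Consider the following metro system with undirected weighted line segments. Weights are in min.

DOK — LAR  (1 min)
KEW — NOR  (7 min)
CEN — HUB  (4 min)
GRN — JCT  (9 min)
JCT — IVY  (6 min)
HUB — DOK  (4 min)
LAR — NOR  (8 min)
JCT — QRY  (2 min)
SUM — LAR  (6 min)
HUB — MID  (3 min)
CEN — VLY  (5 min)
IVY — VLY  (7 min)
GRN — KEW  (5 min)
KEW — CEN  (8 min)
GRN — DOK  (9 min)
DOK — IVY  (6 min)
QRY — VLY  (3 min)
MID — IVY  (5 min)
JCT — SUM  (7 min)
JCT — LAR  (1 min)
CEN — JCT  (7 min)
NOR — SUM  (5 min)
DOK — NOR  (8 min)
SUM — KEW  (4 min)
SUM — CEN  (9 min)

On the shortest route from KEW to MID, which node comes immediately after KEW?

Enumerating some paths:
KEW - CEN - HUB - MID: 8+4+3 = 15
KEW - SUM - LAR - DOK - HUB - MID: 4+6+1+4+3 = 18
Cheapest is KEW - CEN - HUB - MID at 15 min.
So from KEW the first move is to CEN.

CEN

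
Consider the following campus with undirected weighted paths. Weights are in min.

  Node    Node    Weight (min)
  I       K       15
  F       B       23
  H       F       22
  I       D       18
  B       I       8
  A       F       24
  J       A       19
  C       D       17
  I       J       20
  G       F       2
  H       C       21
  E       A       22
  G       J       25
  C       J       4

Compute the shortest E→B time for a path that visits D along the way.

88 min

Shortest E→D: E → A → J → C → D = 62
Shortest D→B: D → I → B = 26
Total via D: 62 + 26 = 88 min.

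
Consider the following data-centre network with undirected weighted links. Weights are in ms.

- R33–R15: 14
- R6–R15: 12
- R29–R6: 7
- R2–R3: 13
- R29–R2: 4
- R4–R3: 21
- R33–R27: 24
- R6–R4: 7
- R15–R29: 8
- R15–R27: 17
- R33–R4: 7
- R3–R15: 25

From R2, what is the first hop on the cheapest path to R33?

R29

Compare a few routes:
R2 - R29 - R6 - R4 - R33: 4+7+7+7 = 25
R2 - R29 - R15 - R33: 4+8+14 = 26
Cheapest is R2 - R29 - R6 - R4 - R33 at 25 ms.
So from R2 the first move is to R29.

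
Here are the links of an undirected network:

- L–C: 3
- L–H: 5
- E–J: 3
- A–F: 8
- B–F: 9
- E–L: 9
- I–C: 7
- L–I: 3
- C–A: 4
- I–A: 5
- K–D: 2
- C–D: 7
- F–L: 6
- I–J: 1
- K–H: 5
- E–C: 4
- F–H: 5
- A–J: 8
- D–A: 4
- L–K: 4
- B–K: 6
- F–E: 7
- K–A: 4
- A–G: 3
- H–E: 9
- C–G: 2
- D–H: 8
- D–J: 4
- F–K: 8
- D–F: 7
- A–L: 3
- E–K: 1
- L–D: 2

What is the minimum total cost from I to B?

11

Settle nodes by increasing distance from I:
I: 0
J: 1  (via I)
L: 3  (via I)
E: 4  (via J)
A: 5  (via I)
D: 5  (via J)
K: 5  (via E)
C: 6  (via L)
G: 8  (via A)
H: 8  (via L)
F: 9  (via L)
B: 11  (via K)
Shortest route: I → J → E → K → B = 11.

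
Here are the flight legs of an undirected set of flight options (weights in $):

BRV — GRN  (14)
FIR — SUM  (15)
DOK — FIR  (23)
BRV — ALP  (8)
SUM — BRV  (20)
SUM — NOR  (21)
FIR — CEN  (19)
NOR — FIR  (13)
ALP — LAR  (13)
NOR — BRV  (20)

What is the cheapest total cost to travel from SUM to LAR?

Running Dijkstra from SUM:
SUM: 0
FIR: 15  (via SUM)
BRV: 20  (via SUM)
NOR: 21  (via SUM)
ALP: 28  (via BRV)
GRN: 34  (via BRV)
CEN: 34  (via FIR)
DOK: 38  (via FIR)
LAR: 41  (via ALP)
Shortest route: SUM–BRV–ALP–LAR = $41.

$41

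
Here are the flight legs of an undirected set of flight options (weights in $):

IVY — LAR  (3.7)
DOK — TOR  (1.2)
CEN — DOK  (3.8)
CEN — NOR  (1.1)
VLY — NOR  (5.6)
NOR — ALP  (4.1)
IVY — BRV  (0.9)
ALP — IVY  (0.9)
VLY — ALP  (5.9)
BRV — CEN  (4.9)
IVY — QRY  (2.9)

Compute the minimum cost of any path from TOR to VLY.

$11.7

Compare a few routes:
TOR → DOK → CEN → NOR → ALP → VLY: 1.2+3.8+1.1+4.1+5.9 = 16.1
TOR → DOK → CEN → NOR → VLY: 1.2+3.8+1.1+5.6 = 11.7
The minimum is $11.7 via TOR → DOK → CEN → NOR → VLY.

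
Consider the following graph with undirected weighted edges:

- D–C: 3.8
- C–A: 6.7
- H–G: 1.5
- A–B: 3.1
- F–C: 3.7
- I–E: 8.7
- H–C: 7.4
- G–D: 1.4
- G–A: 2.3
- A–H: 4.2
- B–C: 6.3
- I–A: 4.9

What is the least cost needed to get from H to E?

Candidate routes:
H - A - I - E: 4.2+4.9+8.7 = 17.8
H - G - A - I - E: 1.5+2.3+4.9+8.7 = 17.4
Cheapest is H - G - A - I - E at 17.4.

17.4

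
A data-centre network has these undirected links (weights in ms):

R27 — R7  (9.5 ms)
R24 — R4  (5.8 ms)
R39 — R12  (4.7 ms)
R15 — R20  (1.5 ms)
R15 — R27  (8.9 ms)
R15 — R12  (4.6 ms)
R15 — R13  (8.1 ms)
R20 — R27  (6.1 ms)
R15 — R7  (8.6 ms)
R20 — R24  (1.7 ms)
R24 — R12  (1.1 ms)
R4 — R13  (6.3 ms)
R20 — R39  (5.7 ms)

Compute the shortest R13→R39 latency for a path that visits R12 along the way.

17.1 ms

Shortest R13→R12: R13 → R15 → R20 → R24 → R12 = 12.4
Shortest R12→R39: R12 → R39 = 4.7
Total via R12: 12.4 + 4.7 = 17.1 ms.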